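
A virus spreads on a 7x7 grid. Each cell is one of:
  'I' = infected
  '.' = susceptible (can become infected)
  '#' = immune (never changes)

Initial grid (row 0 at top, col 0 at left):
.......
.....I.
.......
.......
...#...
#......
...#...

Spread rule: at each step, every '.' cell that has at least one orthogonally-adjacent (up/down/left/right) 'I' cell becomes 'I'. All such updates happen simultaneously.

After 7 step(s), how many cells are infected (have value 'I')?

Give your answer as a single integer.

Answer: 41

Derivation:
Step 0 (initial): 1 infected
Step 1: +4 new -> 5 infected
Step 2: +6 new -> 11 infected
Step 3: +6 new -> 17 infected
Step 4: +7 new -> 24 infected
Step 5: +7 new -> 31 infected
Step 6: +7 new -> 38 infected
Step 7: +3 new -> 41 infected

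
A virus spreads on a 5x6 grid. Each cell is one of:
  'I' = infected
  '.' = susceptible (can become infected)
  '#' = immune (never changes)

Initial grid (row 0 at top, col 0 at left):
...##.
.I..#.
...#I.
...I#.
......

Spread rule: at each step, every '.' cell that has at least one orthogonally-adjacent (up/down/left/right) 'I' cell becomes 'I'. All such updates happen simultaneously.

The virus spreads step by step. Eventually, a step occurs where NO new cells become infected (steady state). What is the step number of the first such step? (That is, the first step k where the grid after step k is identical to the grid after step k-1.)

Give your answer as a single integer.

Answer: 5

Derivation:
Step 0 (initial): 3 infected
Step 1: +7 new -> 10 infected
Step 2: +10 new -> 20 infected
Step 3: +4 new -> 24 infected
Step 4: +1 new -> 25 infected
Step 5: +0 new -> 25 infected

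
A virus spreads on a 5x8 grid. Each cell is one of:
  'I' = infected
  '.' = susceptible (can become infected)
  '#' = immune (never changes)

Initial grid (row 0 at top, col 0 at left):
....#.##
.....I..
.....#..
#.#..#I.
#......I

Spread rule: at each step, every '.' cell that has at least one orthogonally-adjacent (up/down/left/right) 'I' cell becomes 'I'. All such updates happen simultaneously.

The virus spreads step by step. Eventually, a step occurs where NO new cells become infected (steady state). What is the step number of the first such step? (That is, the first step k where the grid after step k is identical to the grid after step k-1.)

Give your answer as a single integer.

Step 0 (initial): 3 infected
Step 1: +6 new -> 9 infected
Step 2: +5 new -> 14 infected
Step 3: +5 new -> 19 infected
Step 4: +5 new -> 24 infected
Step 5: +4 new -> 28 infected
Step 6: +4 new -> 32 infected
Step 7: +0 new -> 32 infected

Answer: 7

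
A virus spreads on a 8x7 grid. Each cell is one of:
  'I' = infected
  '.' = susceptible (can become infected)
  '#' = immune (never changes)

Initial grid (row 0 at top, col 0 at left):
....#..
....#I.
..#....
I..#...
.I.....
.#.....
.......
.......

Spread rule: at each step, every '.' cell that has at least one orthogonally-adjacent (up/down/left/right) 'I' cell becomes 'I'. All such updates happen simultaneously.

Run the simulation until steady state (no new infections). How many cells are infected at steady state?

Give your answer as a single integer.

Step 0 (initial): 3 infected
Step 1: +7 new -> 10 infected
Step 2: +10 new -> 20 infected
Step 3: +10 new -> 30 infected
Step 4: +10 new -> 40 infected
Step 5: +7 new -> 47 infected
Step 6: +3 new -> 50 infected
Step 7: +1 new -> 51 infected
Step 8: +0 new -> 51 infected

Answer: 51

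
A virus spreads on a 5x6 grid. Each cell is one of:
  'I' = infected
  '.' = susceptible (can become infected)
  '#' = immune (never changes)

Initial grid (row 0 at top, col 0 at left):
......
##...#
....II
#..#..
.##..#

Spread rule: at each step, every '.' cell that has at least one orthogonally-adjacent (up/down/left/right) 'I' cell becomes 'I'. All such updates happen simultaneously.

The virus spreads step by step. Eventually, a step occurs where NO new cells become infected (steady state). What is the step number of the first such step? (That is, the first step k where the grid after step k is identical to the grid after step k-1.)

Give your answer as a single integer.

Step 0 (initial): 2 infected
Step 1: +4 new -> 6 infected
Step 2: +4 new -> 10 infected
Step 3: +6 new -> 16 infected
Step 4: +3 new -> 19 infected
Step 5: +1 new -> 20 infected
Step 6: +1 new -> 21 infected
Step 7: +0 new -> 21 infected

Answer: 7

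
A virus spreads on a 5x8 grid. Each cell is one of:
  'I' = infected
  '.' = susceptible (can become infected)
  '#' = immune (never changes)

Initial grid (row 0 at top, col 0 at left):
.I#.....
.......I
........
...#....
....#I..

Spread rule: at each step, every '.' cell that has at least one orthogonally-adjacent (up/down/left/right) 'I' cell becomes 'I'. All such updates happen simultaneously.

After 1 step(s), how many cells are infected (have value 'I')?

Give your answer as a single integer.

Answer: 10

Derivation:
Step 0 (initial): 3 infected
Step 1: +7 new -> 10 infected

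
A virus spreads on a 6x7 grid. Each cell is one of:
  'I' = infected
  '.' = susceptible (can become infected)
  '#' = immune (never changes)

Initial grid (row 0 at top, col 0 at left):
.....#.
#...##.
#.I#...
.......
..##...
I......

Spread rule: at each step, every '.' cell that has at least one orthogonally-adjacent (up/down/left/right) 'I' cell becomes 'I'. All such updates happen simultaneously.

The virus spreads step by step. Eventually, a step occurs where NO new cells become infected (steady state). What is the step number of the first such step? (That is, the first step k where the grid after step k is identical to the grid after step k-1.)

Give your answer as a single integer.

Answer: 9

Derivation:
Step 0 (initial): 2 infected
Step 1: +5 new -> 7 infected
Step 2: +8 new -> 15 infected
Step 3: +4 new -> 19 infected
Step 4: +6 new -> 25 infected
Step 5: +4 new -> 29 infected
Step 6: +3 new -> 32 infected
Step 7: +1 new -> 33 infected
Step 8: +1 new -> 34 infected
Step 9: +0 new -> 34 infected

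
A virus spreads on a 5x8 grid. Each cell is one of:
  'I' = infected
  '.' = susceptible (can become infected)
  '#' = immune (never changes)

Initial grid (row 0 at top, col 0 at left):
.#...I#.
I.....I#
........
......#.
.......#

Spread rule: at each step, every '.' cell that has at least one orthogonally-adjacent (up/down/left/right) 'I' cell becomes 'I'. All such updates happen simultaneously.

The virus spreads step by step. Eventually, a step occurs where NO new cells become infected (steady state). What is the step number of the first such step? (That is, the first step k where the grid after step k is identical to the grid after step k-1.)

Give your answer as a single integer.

Answer: 7

Derivation:
Step 0 (initial): 3 infected
Step 1: +6 new -> 9 infected
Step 2: +7 new -> 16 infected
Step 3: +8 new -> 24 infected
Step 4: +5 new -> 29 infected
Step 5: +4 new -> 33 infected
Step 6: +1 new -> 34 infected
Step 7: +0 new -> 34 infected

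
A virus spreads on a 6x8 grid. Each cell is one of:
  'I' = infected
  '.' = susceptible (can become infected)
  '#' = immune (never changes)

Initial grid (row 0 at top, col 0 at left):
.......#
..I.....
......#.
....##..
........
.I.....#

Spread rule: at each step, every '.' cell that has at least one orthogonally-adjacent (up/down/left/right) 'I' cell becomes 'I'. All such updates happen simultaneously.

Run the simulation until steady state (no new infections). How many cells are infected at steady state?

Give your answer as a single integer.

Step 0 (initial): 2 infected
Step 1: +7 new -> 9 infected
Step 2: +11 new -> 20 infected
Step 3: +9 new -> 29 infected
Step 4: +5 new -> 34 infected
Step 5: +4 new -> 38 infected
Step 6: +2 new -> 40 infected
Step 7: +3 new -> 43 infected
Step 8: +0 new -> 43 infected

Answer: 43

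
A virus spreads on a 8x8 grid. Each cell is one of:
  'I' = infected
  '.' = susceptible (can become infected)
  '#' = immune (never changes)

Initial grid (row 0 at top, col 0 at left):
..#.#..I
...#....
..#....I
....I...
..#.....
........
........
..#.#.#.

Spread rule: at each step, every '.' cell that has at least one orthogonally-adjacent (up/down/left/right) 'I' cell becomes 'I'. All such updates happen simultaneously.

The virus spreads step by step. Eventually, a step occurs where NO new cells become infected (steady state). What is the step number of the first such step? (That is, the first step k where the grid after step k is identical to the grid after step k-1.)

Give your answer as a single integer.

Answer: 9

Derivation:
Step 0 (initial): 3 infected
Step 1: +8 new -> 11 infected
Step 2: +11 new -> 22 infected
Step 3: +7 new -> 29 infected
Step 4: +8 new -> 37 infected
Step 5: +9 new -> 46 infected
Step 6: +5 new -> 51 infected
Step 7: +3 new -> 54 infected
Step 8: +1 new -> 55 infected
Step 9: +0 new -> 55 infected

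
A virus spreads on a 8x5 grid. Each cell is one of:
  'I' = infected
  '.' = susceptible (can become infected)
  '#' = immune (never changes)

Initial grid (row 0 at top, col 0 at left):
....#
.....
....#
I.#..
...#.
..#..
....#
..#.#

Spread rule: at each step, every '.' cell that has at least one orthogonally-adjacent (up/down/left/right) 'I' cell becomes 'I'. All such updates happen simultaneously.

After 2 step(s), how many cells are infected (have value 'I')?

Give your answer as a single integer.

Answer: 8

Derivation:
Step 0 (initial): 1 infected
Step 1: +3 new -> 4 infected
Step 2: +4 new -> 8 infected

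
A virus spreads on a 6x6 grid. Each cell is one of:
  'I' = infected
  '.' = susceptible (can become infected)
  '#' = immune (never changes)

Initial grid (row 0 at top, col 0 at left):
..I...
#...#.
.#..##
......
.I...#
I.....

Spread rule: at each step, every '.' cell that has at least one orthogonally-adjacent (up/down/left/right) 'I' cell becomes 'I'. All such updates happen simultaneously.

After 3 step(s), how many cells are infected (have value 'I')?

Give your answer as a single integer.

Answer: 25

Derivation:
Step 0 (initial): 3 infected
Step 1: +7 new -> 10 infected
Step 2: +9 new -> 19 infected
Step 3: +6 new -> 25 infected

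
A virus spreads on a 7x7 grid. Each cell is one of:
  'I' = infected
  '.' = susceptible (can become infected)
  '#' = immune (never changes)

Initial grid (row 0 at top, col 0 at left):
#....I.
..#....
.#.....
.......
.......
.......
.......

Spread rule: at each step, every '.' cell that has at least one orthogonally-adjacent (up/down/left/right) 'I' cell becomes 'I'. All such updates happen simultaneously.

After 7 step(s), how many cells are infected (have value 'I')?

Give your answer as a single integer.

Step 0 (initial): 1 infected
Step 1: +3 new -> 4 infected
Step 2: +4 new -> 8 infected
Step 3: +5 new -> 13 infected
Step 4: +5 new -> 18 infected
Step 5: +6 new -> 24 infected
Step 6: +6 new -> 30 infected
Step 7: +6 new -> 36 infected

Answer: 36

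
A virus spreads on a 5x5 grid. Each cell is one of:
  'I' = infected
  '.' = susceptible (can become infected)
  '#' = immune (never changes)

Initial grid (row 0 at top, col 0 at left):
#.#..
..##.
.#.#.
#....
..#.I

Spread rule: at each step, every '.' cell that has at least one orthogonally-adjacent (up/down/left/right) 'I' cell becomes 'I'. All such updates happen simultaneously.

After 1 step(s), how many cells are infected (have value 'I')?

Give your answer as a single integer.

Answer: 3

Derivation:
Step 0 (initial): 1 infected
Step 1: +2 new -> 3 infected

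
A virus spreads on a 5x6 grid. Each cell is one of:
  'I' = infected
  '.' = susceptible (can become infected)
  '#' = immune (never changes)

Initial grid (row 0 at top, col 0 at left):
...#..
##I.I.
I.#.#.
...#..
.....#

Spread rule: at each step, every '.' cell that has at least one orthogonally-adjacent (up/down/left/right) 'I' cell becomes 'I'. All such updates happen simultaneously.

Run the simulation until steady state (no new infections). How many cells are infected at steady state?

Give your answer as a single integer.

Answer: 23

Derivation:
Step 0 (initial): 3 infected
Step 1: +6 new -> 9 infected
Step 2: +6 new -> 15 infected
Step 3: +4 new -> 19 infected
Step 4: +2 new -> 21 infected
Step 5: +2 new -> 23 infected
Step 6: +0 new -> 23 infected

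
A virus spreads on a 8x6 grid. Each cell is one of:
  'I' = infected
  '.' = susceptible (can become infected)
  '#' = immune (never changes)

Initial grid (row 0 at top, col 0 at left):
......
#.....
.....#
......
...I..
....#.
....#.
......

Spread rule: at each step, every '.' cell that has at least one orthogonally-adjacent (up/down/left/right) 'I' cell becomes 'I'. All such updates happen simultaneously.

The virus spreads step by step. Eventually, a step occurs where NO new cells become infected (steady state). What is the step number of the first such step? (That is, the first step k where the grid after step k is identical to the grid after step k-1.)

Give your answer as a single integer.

Step 0 (initial): 1 infected
Step 1: +4 new -> 5 infected
Step 2: +7 new -> 12 infected
Step 3: +10 new -> 22 infected
Step 4: +10 new -> 32 infected
Step 5: +8 new -> 40 infected
Step 6: +3 new -> 43 infected
Step 7: +1 new -> 44 infected
Step 8: +0 new -> 44 infected

Answer: 8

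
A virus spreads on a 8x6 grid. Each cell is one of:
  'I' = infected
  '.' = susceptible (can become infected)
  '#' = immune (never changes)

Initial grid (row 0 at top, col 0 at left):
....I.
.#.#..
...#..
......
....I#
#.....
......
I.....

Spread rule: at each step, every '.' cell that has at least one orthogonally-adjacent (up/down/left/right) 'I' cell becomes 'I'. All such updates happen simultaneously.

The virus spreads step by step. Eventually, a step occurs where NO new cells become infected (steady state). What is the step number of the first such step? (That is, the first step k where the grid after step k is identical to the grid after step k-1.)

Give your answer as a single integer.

Answer: 7

Derivation:
Step 0 (initial): 3 infected
Step 1: +8 new -> 11 infected
Step 2: +11 new -> 22 infected
Step 3: +12 new -> 34 infected
Step 4: +5 new -> 39 infected
Step 5: +3 new -> 42 infected
Step 6: +1 new -> 43 infected
Step 7: +0 new -> 43 infected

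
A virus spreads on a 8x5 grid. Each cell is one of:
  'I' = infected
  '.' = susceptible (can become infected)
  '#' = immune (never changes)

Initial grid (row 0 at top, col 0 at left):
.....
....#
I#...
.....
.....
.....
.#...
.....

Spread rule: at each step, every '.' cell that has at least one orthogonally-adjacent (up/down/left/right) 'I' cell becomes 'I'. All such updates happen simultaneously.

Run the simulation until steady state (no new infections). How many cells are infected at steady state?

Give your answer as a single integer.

Step 0 (initial): 1 infected
Step 1: +2 new -> 3 infected
Step 2: +4 new -> 7 infected
Step 3: +5 new -> 12 infected
Step 4: +7 new -> 19 infected
Step 5: +6 new -> 25 infected
Step 6: +6 new -> 31 infected
Step 7: +3 new -> 34 infected
Step 8: +2 new -> 36 infected
Step 9: +1 new -> 37 infected
Step 10: +0 new -> 37 infected

Answer: 37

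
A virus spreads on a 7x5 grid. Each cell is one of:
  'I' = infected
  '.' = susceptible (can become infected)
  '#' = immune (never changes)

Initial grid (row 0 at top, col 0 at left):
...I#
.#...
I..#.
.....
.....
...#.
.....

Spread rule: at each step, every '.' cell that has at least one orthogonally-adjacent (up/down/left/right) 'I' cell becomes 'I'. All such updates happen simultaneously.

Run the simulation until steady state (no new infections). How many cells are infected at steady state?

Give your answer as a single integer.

Answer: 31

Derivation:
Step 0 (initial): 2 infected
Step 1: +5 new -> 7 infected
Step 2: +7 new -> 14 infected
Step 3: +4 new -> 18 infected
Step 4: +5 new -> 23 infected
Step 5: +4 new -> 27 infected
Step 6: +2 new -> 29 infected
Step 7: +2 new -> 31 infected
Step 8: +0 new -> 31 infected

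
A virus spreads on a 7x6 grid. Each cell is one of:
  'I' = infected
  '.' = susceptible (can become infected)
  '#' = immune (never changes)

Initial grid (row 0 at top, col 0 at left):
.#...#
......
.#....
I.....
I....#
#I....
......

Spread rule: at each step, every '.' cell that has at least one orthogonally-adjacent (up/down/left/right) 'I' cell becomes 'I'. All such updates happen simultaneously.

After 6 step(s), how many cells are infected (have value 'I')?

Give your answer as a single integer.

Step 0 (initial): 3 infected
Step 1: +5 new -> 8 infected
Step 2: +6 new -> 14 infected
Step 3: +7 new -> 21 infected
Step 4: +6 new -> 27 infected
Step 5: +5 new -> 32 infected
Step 6: +3 new -> 35 infected

Answer: 35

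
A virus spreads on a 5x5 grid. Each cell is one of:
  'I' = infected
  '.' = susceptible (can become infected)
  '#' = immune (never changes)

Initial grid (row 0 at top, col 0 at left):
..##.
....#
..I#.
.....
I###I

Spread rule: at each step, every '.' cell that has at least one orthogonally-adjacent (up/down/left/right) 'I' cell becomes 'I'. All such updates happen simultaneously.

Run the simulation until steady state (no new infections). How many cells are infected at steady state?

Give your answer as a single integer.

Step 0 (initial): 3 infected
Step 1: +5 new -> 8 infected
Step 2: +6 new -> 14 infected
Step 3: +2 new -> 16 infected
Step 4: +1 new -> 17 infected
Step 5: +0 new -> 17 infected

Answer: 17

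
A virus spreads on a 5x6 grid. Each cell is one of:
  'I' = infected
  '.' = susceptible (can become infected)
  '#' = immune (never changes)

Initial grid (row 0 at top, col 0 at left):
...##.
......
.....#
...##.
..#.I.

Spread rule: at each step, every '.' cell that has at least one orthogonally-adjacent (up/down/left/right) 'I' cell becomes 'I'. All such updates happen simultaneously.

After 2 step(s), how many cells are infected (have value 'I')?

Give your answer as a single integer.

Step 0 (initial): 1 infected
Step 1: +2 new -> 3 infected
Step 2: +1 new -> 4 infected

Answer: 4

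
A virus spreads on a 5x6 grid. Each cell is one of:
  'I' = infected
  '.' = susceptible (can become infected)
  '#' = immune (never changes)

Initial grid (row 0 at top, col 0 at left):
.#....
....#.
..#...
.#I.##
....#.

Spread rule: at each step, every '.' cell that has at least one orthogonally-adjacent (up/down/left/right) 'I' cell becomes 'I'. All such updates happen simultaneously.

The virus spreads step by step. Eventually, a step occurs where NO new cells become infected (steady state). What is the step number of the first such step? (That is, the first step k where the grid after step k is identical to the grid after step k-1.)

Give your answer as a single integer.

Step 0 (initial): 1 infected
Step 1: +2 new -> 3 infected
Step 2: +3 new -> 6 infected
Step 3: +3 new -> 9 infected
Step 4: +4 new -> 13 infected
Step 5: +5 new -> 18 infected
Step 6: +3 new -> 21 infected
Step 7: +1 new -> 22 infected
Step 8: +0 new -> 22 infected

Answer: 8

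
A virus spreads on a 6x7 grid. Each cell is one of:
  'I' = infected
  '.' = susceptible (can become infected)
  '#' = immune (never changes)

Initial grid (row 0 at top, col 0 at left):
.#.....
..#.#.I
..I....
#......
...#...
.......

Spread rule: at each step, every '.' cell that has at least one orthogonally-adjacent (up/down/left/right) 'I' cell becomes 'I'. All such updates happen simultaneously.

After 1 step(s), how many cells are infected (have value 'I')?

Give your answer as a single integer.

Step 0 (initial): 2 infected
Step 1: +6 new -> 8 infected

Answer: 8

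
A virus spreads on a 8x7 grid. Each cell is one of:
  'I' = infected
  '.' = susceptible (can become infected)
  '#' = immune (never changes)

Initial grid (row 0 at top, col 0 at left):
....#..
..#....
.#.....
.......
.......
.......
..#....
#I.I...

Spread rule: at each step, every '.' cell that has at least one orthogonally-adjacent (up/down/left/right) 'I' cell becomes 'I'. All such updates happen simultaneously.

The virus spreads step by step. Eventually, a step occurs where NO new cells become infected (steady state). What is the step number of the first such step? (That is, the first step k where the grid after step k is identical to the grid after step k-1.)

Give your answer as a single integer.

Step 0 (initial): 2 infected
Step 1: +4 new -> 6 infected
Step 2: +5 new -> 11 infected
Step 3: +7 new -> 18 infected
Step 4: +7 new -> 25 infected
Step 5: +6 new -> 31 infected
Step 6: +6 new -> 37 infected
Step 7: +5 new -> 42 infected
Step 8: +5 new -> 47 infected
Step 9: +3 new -> 50 infected
Step 10: +1 new -> 51 infected
Step 11: +0 new -> 51 infected

Answer: 11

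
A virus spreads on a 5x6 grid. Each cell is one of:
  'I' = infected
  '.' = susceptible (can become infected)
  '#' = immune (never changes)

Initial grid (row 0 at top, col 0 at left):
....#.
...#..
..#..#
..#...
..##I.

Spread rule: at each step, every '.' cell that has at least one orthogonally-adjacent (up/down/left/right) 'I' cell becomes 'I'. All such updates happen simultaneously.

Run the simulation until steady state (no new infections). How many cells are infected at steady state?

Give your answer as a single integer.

Answer: 10

Derivation:
Step 0 (initial): 1 infected
Step 1: +2 new -> 3 infected
Step 2: +3 new -> 6 infected
Step 3: +2 new -> 8 infected
Step 4: +1 new -> 9 infected
Step 5: +1 new -> 10 infected
Step 6: +0 new -> 10 infected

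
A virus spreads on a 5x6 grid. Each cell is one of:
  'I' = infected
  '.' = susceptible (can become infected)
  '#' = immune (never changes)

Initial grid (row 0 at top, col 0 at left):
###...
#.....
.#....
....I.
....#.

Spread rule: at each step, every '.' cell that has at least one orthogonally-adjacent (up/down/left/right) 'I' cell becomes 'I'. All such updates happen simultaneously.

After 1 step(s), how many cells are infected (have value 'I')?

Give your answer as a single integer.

Answer: 4

Derivation:
Step 0 (initial): 1 infected
Step 1: +3 new -> 4 infected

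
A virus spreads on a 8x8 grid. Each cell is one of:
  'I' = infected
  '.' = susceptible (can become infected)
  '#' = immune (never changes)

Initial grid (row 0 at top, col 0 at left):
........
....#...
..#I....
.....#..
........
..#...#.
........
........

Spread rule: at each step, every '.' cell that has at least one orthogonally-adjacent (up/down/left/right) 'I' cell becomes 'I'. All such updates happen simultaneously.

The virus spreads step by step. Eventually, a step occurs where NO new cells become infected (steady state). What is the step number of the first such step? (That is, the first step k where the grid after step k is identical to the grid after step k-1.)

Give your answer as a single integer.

Step 0 (initial): 1 infected
Step 1: +3 new -> 4 infected
Step 2: +6 new -> 10 infected
Step 3: +9 new -> 19 infected
Step 4: +12 new -> 31 infected
Step 5: +12 new -> 43 infected
Step 6: +7 new -> 50 infected
Step 7: +5 new -> 55 infected
Step 8: +3 new -> 58 infected
Step 9: +1 new -> 59 infected
Step 10: +0 new -> 59 infected

Answer: 10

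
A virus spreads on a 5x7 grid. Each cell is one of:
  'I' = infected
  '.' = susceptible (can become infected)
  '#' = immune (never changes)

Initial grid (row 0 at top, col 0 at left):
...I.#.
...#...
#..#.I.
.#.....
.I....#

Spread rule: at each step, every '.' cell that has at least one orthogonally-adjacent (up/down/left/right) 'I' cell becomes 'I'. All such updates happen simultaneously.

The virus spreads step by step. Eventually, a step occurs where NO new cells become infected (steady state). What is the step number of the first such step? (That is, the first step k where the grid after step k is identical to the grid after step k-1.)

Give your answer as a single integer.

Step 0 (initial): 3 infected
Step 1: +8 new -> 11 infected
Step 2: +10 new -> 21 infected
Step 3: +6 new -> 27 infected
Step 4: +2 new -> 29 infected
Step 5: +0 new -> 29 infected

Answer: 5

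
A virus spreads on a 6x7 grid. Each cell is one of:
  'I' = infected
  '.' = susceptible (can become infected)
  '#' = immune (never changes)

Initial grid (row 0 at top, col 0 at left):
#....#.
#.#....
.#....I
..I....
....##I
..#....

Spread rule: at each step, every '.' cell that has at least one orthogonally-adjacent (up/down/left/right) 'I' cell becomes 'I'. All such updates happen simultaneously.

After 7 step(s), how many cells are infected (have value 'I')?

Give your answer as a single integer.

Step 0 (initial): 3 infected
Step 1: +8 new -> 11 infected
Step 2: +10 new -> 21 infected
Step 3: +7 new -> 28 infected
Step 4: +3 new -> 31 infected
Step 5: +1 new -> 32 infected
Step 6: +1 new -> 33 infected
Step 7: +1 new -> 34 infected

Answer: 34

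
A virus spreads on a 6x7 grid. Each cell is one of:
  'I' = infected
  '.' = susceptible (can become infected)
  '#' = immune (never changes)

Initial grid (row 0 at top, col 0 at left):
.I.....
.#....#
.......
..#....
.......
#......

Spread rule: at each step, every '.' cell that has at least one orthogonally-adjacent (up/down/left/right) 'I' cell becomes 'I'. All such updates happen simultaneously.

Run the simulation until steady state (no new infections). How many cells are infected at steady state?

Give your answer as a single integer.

Answer: 38

Derivation:
Step 0 (initial): 1 infected
Step 1: +2 new -> 3 infected
Step 2: +3 new -> 6 infected
Step 3: +4 new -> 10 infected
Step 4: +5 new -> 15 infected
Step 5: +6 new -> 21 infected
Step 6: +4 new -> 25 infected
Step 7: +6 new -> 31 infected
Step 8: +4 new -> 35 infected
Step 9: +2 new -> 37 infected
Step 10: +1 new -> 38 infected
Step 11: +0 new -> 38 infected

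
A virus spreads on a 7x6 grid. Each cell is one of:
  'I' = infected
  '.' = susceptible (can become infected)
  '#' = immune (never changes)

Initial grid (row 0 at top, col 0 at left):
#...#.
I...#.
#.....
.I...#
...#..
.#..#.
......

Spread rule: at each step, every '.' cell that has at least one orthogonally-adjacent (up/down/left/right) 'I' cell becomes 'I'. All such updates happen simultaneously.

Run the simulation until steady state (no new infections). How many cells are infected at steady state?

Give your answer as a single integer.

Answer: 34

Derivation:
Step 0 (initial): 2 infected
Step 1: +5 new -> 7 infected
Step 2: +6 new -> 13 infected
Step 3: +6 new -> 19 infected
Step 4: +6 new -> 25 infected
Step 5: +4 new -> 29 infected
Step 6: +3 new -> 32 infected
Step 7: +2 new -> 34 infected
Step 8: +0 new -> 34 infected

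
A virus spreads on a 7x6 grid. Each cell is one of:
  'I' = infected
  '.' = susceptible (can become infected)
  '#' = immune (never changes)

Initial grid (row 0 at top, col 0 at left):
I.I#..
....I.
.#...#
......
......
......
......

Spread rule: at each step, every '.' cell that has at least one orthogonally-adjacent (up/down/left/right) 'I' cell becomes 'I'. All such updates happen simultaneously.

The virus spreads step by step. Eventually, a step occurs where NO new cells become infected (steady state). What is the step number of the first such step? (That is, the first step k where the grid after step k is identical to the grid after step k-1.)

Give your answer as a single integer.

Step 0 (initial): 3 infected
Step 1: +7 new -> 10 infected
Step 2: +6 new -> 16 infected
Step 3: +5 new -> 21 infected
Step 4: +6 new -> 27 infected
Step 5: +6 new -> 33 infected
Step 6: +5 new -> 38 infected
Step 7: +1 new -> 39 infected
Step 8: +0 new -> 39 infected

Answer: 8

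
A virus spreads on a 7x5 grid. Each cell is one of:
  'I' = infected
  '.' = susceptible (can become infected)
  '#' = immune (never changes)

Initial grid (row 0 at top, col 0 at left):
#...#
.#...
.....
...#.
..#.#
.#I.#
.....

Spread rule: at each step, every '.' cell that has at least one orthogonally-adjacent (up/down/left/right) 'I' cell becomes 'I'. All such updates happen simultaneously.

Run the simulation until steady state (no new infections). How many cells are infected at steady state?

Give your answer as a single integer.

Step 0 (initial): 1 infected
Step 1: +2 new -> 3 infected
Step 2: +3 new -> 6 infected
Step 3: +2 new -> 8 infected
Step 4: +1 new -> 9 infected
Step 5: +1 new -> 10 infected
Step 6: +2 new -> 12 infected
Step 7: +2 new -> 14 infected
Step 8: +3 new -> 17 infected
Step 9: +1 new -> 18 infected
Step 10: +2 new -> 20 infected
Step 11: +3 new -> 23 infected
Step 12: +4 new -> 27 infected
Step 13: +0 new -> 27 infected

Answer: 27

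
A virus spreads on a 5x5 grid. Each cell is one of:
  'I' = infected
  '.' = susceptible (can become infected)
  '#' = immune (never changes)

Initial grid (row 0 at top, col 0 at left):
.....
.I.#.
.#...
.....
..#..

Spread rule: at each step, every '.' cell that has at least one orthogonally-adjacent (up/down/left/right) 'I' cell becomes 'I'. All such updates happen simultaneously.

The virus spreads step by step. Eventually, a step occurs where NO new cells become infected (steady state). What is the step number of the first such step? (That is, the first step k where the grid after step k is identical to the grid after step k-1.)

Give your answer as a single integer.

Step 0 (initial): 1 infected
Step 1: +3 new -> 4 infected
Step 2: +4 new -> 8 infected
Step 3: +4 new -> 12 infected
Step 4: +5 new -> 17 infected
Step 5: +4 new -> 21 infected
Step 6: +1 new -> 22 infected
Step 7: +0 new -> 22 infected

Answer: 7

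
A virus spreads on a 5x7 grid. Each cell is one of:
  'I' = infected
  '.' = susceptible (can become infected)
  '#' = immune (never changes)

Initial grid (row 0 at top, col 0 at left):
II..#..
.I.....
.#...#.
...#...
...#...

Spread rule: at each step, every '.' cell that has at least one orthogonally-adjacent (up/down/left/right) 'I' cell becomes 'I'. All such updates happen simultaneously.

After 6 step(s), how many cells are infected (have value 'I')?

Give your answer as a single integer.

Step 0 (initial): 3 infected
Step 1: +3 new -> 6 infected
Step 2: +4 new -> 10 infected
Step 3: +4 new -> 14 infected
Step 4: +5 new -> 19 infected
Step 5: +4 new -> 23 infected
Step 6: +4 new -> 27 infected

Answer: 27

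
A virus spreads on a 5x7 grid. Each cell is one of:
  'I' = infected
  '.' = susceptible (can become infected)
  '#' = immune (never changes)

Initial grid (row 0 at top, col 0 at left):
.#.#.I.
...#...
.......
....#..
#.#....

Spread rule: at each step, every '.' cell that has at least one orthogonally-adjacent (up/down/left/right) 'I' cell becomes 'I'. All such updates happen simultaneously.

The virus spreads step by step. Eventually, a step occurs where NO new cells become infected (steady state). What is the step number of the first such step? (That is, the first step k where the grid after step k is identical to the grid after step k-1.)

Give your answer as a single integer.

Answer: 10

Derivation:
Step 0 (initial): 1 infected
Step 1: +3 new -> 4 infected
Step 2: +3 new -> 7 infected
Step 3: +3 new -> 10 infected
Step 4: +3 new -> 13 infected
Step 5: +4 new -> 17 infected
Step 6: +4 new -> 21 infected
Step 7: +4 new -> 25 infected
Step 8: +3 new -> 28 infected
Step 9: +1 new -> 29 infected
Step 10: +0 new -> 29 infected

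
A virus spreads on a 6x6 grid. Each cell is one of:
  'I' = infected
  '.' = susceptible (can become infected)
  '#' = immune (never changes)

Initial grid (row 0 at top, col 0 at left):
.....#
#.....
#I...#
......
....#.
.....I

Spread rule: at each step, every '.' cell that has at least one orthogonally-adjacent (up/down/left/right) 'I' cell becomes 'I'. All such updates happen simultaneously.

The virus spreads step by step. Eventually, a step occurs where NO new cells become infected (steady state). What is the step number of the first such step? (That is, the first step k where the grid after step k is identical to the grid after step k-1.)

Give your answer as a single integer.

Step 0 (initial): 2 infected
Step 1: +5 new -> 7 infected
Step 2: +8 new -> 15 infected
Step 3: +11 new -> 26 infected
Step 4: +3 new -> 29 infected
Step 5: +2 new -> 31 infected
Step 6: +0 new -> 31 infected

Answer: 6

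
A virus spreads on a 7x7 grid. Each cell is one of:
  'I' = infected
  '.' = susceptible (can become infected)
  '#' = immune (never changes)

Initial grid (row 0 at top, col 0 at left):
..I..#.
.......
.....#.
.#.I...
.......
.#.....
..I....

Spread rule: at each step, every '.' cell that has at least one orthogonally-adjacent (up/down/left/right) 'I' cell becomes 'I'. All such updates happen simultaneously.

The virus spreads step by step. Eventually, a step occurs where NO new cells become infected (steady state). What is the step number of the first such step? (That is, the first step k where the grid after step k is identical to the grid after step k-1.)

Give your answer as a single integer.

Answer: 7

Derivation:
Step 0 (initial): 3 infected
Step 1: +10 new -> 13 infected
Step 2: +12 new -> 25 infected
Step 3: +9 new -> 34 infected
Step 4: +7 new -> 41 infected
Step 5: +3 new -> 44 infected
Step 6: +1 new -> 45 infected
Step 7: +0 new -> 45 infected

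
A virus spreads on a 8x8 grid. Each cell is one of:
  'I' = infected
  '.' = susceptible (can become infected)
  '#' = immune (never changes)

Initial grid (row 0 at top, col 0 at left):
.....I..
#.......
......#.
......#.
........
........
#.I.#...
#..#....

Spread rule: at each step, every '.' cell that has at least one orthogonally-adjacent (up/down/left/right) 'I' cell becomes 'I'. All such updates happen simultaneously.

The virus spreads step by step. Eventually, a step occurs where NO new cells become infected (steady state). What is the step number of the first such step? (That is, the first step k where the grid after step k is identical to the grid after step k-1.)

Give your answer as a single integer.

Answer: 9

Derivation:
Step 0 (initial): 2 infected
Step 1: +7 new -> 9 infected
Step 2: +9 new -> 18 infected
Step 3: +10 new -> 28 infected
Step 4: +12 new -> 40 infected
Step 5: +8 new -> 48 infected
Step 6: +5 new -> 53 infected
Step 7: +3 new -> 56 infected
Step 8: +1 new -> 57 infected
Step 9: +0 new -> 57 infected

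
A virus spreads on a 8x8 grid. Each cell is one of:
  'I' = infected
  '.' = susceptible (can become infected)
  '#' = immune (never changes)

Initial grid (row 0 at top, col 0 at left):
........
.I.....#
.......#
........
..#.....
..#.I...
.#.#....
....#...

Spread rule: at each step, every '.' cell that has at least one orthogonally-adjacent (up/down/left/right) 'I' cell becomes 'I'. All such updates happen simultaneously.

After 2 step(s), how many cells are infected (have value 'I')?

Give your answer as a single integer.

Answer: 21

Derivation:
Step 0 (initial): 2 infected
Step 1: +8 new -> 10 infected
Step 2: +11 new -> 21 infected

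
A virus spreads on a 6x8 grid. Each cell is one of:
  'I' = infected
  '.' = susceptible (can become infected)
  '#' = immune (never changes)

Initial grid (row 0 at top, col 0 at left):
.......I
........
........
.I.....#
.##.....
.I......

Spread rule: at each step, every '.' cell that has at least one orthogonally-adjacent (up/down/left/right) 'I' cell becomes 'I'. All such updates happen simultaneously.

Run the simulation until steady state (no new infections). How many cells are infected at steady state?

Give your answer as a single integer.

Answer: 45

Derivation:
Step 0 (initial): 3 infected
Step 1: +7 new -> 10 infected
Step 2: +9 new -> 19 infected
Step 3: +10 new -> 29 infected
Step 4: +11 new -> 40 infected
Step 5: +3 new -> 43 infected
Step 6: +2 new -> 45 infected
Step 7: +0 new -> 45 infected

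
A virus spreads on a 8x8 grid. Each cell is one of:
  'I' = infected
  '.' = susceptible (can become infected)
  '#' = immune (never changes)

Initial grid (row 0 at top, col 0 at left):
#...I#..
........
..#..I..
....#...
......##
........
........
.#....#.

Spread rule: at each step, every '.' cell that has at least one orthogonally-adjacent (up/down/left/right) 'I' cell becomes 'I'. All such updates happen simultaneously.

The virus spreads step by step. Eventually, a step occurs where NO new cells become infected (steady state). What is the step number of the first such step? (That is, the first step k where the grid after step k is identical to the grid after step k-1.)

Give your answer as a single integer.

Answer: 11

Derivation:
Step 0 (initial): 2 infected
Step 1: +6 new -> 8 infected
Step 2: +7 new -> 15 infected
Step 3: +8 new -> 23 infected
Step 4: +7 new -> 30 infected
Step 5: +9 new -> 39 infected
Step 6: +7 new -> 46 infected
Step 7: +5 new -> 51 infected
Step 8: +3 new -> 54 infected
Step 9: +1 new -> 55 infected
Step 10: +1 new -> 56 infected
Step 11: +0 new -> 56 infected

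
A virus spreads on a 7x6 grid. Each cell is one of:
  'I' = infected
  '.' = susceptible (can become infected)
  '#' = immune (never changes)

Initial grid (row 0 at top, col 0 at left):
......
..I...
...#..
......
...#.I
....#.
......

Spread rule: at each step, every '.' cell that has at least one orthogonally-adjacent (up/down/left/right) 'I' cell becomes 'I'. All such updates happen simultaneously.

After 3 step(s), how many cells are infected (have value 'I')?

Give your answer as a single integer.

Step 0 (initial): 2 infected
Step 1: +7 new -> 9 infected
Step 2: +9 new -> 18 infected
Step 3: +9 new -> 27 infected

Answer: 27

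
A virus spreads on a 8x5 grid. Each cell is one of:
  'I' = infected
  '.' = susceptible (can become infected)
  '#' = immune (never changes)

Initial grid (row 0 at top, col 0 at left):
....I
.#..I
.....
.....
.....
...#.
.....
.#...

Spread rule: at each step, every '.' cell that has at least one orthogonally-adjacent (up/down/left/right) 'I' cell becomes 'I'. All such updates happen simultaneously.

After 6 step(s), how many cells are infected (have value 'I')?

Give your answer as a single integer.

Step 0 (initial): 2 infected
Step 1: +3 new -> 5 infected
Step 2: +4 new -> 9 infected
Step 3: +4 new -> 13 infected
Step 4: +5 new -> 18 infected
Step 5: +5 new -> 23 infected
Step 6: +5 new -> 28 infected

Answer: 28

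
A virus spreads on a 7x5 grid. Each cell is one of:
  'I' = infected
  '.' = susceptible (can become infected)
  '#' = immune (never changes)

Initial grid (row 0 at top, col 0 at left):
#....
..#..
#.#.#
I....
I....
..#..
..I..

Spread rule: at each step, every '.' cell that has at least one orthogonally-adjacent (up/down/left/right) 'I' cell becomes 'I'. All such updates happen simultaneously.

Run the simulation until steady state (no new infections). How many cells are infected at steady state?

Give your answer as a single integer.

Answer: 29

Derivation:
Step 0 (initial): 3 infected
Step 1: +5 new -> 8 infected
Step 2: +7 new -> 15 infected
Step 3: +4 new -> 19 infected
Step 4: +5 new -> 24 infected
Step 5: +2 new -> 26 infected
Step 6: +2 new -> 28 infected
Step 7: +1 new -> 29 infected
Step 8: +0 new -> 29 infected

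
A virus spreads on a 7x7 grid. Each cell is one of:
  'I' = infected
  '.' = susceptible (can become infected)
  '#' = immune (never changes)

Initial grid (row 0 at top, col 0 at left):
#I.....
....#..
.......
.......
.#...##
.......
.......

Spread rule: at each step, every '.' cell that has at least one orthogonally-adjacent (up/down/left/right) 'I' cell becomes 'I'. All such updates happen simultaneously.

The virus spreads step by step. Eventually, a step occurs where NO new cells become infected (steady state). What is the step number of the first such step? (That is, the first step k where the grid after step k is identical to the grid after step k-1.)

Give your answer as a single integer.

Answer: 12

Derivation:
Step 0 (initial): 1 infected
Step 1: +2 new -> 3 infected
Step 2: +4 new -> 7 infected
Step 3: +5 new -> 12 infected
Step 4: +4 new -> 16 infected
Step 5: +6 new -> 22 infected
Step 6: +6 new -> 28 infected
Step 7: +7 new -> 35 infected
Step 8: +4 new -> 39 infected
Step 9: +2 new -> 41 infected
Step 10: +2 new -> 43 infected
Step 11: +1 new -> 44 infected
Step 12: +0 new -> 44 infected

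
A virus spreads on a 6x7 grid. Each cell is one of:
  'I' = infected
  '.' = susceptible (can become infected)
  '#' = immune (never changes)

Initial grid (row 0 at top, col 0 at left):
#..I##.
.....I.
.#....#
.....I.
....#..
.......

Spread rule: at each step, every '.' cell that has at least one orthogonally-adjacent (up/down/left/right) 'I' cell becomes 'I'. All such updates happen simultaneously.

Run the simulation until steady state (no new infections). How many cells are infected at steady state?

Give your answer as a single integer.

Answer: 36

Derivation:
Step 0 (initial): 3 infected
Step 1: +8 new -> 11 infected
Step 2: +8 new -> 19 infected
Step 3: +6 new -> 25 infected
Step 4: +4 new -> 29 infected
Step 5: +4 new -> 33 infected
Step 6: +2 new -> 35 infected
Step 7: +1 new -> 36 infected
Step 8: +0 new -> 36 infected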